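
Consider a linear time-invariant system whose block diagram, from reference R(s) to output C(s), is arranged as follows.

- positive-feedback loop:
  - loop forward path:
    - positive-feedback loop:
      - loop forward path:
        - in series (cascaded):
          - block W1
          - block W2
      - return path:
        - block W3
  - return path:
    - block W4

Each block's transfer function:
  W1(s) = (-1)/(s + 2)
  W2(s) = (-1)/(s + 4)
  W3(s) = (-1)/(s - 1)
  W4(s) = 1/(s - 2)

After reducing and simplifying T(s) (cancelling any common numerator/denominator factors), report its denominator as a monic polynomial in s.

(1) reduce the series chain W1, W2; result 1/(s^2 + 6*s + 8)
(2) apply the feedback formula to (W1*W2), W3; result (s - 1)/(s^3 + 5*s^2 + 2*s - 7)
(3) feedback reduction of [(W1*W2)/(1-(W1*W2)*W3)], W4; result (s^2 - 3*s + 2)/(s^4 + 3*s^3 - 8*s^2 - 12*s + 15)
Step 3 gives the fully reduced T(s), with no common factor left to cancel. The denominator is already monic (leading coefficient 1).

Answer: s^4 + 3*s^3 - 8*s^2 - 12*s + 15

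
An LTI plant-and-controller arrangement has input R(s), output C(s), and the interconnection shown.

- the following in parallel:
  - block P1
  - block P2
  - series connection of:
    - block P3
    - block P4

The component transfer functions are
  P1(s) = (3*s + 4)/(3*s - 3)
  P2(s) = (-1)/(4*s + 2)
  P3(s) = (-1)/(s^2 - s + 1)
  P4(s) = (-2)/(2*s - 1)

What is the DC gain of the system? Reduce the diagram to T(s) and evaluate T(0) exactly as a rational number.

The answer is -23/6.

Reasoning:
Step 1 - series reduction of P3, P4 -> 2/(2*s^3 - 3*s^2 + 3*s - 1)
Step 2 - add P1, P2, (P3*P4) (parallel) -> (24*s^5 + 2*s^4 + s^3 + 36*s^2 + 2*s - 23)/(24*s^5 - 48*s^4 + 42*s^3 - 12*s^2 - 12*s + 6)
Evaluating the step-2 result (the overall T(s)) at s = 0 gives T(0) = -23/6.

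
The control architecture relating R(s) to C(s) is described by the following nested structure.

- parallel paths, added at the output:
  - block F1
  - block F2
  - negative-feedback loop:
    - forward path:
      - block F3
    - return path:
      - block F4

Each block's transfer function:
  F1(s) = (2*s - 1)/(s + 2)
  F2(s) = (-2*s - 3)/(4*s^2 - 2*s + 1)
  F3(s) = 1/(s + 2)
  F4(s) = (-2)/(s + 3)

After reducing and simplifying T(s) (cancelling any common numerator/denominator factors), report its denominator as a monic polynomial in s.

First reduce the diagram to T(s).

Step 1. reduce the feedback loop with forward F3 and return F4; result (s + 3)/(s^2 + 5*s + 4)
Step 2. reduce the parallel group F1, F2, [F3/(1+F3*F4)]; result (8*s^5 + 34*s^4 - 3*s^3 - 47*s^2 - 54*s - 22)/(4*s^5 + 26*s^4 + 43*s^3 + 11*s^2 - 2*s + 8)
The result of step 2 is T(s) in lowest terms. Its denominator has leading coefficient 4; dividing the denominator through by 4 makes it monic.

Answer: s^5 + 13*s^4/2 + 43*s^3/4 + 11*s^2/4 - s/2 + 2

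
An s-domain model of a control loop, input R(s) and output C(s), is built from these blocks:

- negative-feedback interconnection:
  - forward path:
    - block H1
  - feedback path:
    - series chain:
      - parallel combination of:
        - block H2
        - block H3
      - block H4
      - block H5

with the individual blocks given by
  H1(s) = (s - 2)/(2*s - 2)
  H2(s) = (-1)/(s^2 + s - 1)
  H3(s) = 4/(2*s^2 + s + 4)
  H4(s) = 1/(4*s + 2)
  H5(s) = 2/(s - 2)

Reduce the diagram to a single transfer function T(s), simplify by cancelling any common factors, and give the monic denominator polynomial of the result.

1. parallel reduction of H2, H3, giving (2*s^2 + 3*s - 8)/(2*s^4 + 3*s^3 + 3*s^2 + 3*s - 4)
2. multiply (H2+H3), H4, H5 (series), giving (2*s^2 + 3*s - 8)/(4*s^6 - 7*s^4 - 9*s^3 - 23*s^2 + 6*s + 8)
3. collapse the loop (H1 forward, ((H2+H3)*H4*H5) return), giving (4*s^6 - 7*s^4 - 9*s^3 - 23*s^2 + 6*s + 8)/(8*s^6 + 8*s^5 + 2*s^4 - 26*s^2 + 5*s)
No further cancellation is possible in the step-3 result, so that is T(s). Its denominator becomes monic after dividing by the leading coefficient 8.

Hence the answer: s^6 + s^5 + s^4/4 - 13*s^2/4 + 5*s/8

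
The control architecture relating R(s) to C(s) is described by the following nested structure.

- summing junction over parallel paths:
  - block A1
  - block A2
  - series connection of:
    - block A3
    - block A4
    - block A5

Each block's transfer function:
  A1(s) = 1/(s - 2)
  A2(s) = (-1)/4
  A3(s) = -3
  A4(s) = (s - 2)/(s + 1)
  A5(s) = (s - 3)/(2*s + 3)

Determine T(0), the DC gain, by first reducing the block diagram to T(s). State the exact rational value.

First reduce the diagram to T(s).

[1] multiply A3, A4, A5 (series) -> (-3*s^2 + 15*s - 18)/(2*s^2 + 5*s + 3)
[2] combine A1, A2, (A3*A4*A5) in parallel -> (-14*s^3 + 91*s^2 - 165*s + 162)/(8*s^3 + 4*s^2 - 28*s - 24)
DC gain: substitute s = 0 into T(s) from step 2: T(0) = 162/(-24) = -27/4.

Answer: -27/4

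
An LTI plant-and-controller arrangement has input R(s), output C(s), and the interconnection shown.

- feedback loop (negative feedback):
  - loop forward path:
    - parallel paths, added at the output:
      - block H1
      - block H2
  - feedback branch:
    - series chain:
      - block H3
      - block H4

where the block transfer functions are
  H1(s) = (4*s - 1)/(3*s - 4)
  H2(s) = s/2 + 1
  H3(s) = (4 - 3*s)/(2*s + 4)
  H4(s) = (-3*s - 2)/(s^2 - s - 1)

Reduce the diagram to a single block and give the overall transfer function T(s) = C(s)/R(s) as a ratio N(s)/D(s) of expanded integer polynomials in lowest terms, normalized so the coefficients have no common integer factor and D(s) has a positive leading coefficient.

The answer is (6*s^5 + 26*s^4 - 18*s^3 - 92*s^2 + 20*s + 40)/(39*s^4 + 68*s^3 - 226*s^2 + 4*s + 112).

Reasoning:
(1) reduce the parallel group H1, H2 -> (3*s^2 + 10*s - 10)/(6*s - 8)
(2) multiply H3, H4 (series) -> (9*s^2 - 6*s - 8)/(2*s^3 + 2*s^2 - 6*s - 4)
(3) feedback reduction of (H1+H2), (H3*H4), giving the overall T(s)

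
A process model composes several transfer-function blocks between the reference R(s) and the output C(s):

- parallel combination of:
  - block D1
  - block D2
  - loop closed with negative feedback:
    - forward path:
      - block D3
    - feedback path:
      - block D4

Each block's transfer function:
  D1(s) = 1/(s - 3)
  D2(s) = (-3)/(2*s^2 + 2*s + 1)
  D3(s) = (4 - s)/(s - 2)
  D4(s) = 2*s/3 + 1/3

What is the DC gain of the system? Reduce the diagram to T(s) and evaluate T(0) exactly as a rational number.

Step 1. collapse the loop (D3 forward, D4 return) = (3*s - 12)/(2*s^2 - 10*s + 2)
Step 2. add D1, D2, [D3/(1+D3*D4)] (parallel) = (10*s^4 - 58*s^3 + 67*s^2 - 51*s + 56)/(4*s^5 - 28*s^4 + 34*s^3 + 36*s^2 + 20*s - 6)
The step-2 result is T(s). Setting s = 0: T(0) = 56/(-6) = -28/3.

Final answer: -28/3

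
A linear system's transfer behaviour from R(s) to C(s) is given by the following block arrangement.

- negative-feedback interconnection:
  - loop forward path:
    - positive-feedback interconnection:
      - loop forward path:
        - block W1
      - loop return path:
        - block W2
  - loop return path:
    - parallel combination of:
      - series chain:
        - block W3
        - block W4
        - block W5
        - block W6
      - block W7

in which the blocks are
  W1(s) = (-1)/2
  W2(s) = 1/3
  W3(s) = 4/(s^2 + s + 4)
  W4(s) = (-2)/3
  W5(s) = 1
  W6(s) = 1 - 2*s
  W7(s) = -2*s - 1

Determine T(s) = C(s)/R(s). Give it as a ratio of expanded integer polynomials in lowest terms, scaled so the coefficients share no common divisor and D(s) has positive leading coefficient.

The answer is (-3*s^2 - 3*s - 12)/(6*s^3 + 16*s^2 + 18*s + 48).

Reasoning:
Step 1 - collapse the loop (W1 forward, W2 return), giving (-3)/7
Step 2 - multiply W3, W4, W5, W6 (series), giving (16*s - 8)/(3*s^2 + 3*s + 12)
Step 3 - sum the parallel branches (W3*W4*W5*W6), W7, giving (-6*s^3 - 9*s^2 - 11*s - 20)/(3*s^2 + 3*s + 12)
Step 4 - collapse the loop ([W1/(1-W1*W2)] forward, ((W3*W4*W5*W6)+W7) return): this yields T(s), and no further normalization is needed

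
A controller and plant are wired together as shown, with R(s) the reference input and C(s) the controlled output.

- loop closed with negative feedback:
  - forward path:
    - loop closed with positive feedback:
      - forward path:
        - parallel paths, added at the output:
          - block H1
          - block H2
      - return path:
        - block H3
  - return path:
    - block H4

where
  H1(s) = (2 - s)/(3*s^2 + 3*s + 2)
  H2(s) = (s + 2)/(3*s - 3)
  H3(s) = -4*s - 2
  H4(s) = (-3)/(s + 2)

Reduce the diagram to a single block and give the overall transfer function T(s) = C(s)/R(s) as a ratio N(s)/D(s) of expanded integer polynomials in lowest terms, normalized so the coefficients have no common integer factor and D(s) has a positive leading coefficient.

Answer: (3*s^4 + 12*s^3 + 29*s^2 + 32*s - 4)/(12*s^5 + 63*s^4 + 149*s^3 + 165*s^2 - 15*s - 14)

Working:
[1] parallel reduction of H1, H2 = (3*s^3 + 6*s^2 + 17*s - 2)/(9*s^3 - 3*s - 6)
[2] reduce the feedback loop with forward (H1+H2) and return H3 = (3*s^3 + 6*s^2 + 17*s - 2)/(12*s^4 + 39*s^3 + 80*s^2 + 23*s - 10)
[3] apply the feedback formula to [(H1+H2)/(1-(H1+H2)*H3)], H4, which is the overall transfer function T(s) = C(s)/R(s) in lowest terms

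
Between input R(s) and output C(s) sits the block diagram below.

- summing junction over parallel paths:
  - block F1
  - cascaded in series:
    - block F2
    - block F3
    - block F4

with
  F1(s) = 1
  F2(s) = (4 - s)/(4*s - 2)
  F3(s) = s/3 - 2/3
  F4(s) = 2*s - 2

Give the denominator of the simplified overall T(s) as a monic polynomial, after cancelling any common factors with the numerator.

First reduce the diagram to T(s).

Step 1. series reduction of F2, F3, F4 = (-s^3 + 7*s^2 - 14*s + 8)/(6*s - 3)
Step 2. reduce the parallel group F1, (F2*F3*F4) = (-s^3 + 7*s^2 - 8*s + 5)/(6*s - 3)
No further cancellation is possible in the step-2 result, so that is T(s). Its denominator becomes monic after dividing by the leading coefficient 6.

Answer: s - 1/2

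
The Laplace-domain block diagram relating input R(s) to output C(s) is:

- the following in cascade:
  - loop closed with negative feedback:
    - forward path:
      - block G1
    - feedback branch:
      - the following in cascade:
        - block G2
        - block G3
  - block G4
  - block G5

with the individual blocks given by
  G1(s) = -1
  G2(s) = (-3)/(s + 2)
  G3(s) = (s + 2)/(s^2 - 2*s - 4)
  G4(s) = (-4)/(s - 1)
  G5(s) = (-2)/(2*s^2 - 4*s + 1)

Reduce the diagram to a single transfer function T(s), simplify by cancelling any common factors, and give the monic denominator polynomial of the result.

(1) series reduction of G2, G3 gives (-3)/(s^2 - 2*s - 4)
(2) collapse the loop (G1 forward, (G2*G3) return) gives (-s^2 + 2*s + 4)/(s^2 - 2*s - 1)
(3) series reduction of [G1/(1+G1*(G2*G3))], G4, G5 gives (-8*s^2 + 16*s + 32)/(2*s^5 - 10*s^4 + 15*s^3 - 5*s^2 - 3*s + 1)
Step 3 gives the fully reduced T(s), with no common factor left to cancel. The denominator's leading coefficient is 2, so divide each of its coefficients by 2 to get the monic form.

Therefore the answer is s^5 - 5*s^4 + 15*s^3/2 - 5*s^2/2 - 3*s/2 + 1/2.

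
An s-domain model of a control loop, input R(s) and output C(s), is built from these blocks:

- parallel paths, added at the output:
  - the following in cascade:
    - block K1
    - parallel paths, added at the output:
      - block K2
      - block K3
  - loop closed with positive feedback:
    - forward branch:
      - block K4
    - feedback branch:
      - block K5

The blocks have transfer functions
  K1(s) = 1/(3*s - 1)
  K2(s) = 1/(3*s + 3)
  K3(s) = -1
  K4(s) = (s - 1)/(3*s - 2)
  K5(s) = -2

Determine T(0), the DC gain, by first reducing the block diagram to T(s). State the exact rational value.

(1) parallel reduction of K2, K3: (-3*s - 2)/(3*s + 3)
(2) reduce the series chain K1, (K2+K3): (-3*s - 2)/(9*s^2 + 6*s - 3)
(3) collapse the loop (K4 forward, K5 return): (s - 1)/(5*s - 4)
(4) sum the parallel branches (K1*(K2+K3)), [K4/(1-K4*K5)]: (9*s^3 - 18*s^2 - 7*s + 11)/(45*s^3 - 6*s^2 - 39*s + 12)
DC gain: substitute s = 0 into T(s) from step 4: T(0) = 11/12.

Final answer: 11/12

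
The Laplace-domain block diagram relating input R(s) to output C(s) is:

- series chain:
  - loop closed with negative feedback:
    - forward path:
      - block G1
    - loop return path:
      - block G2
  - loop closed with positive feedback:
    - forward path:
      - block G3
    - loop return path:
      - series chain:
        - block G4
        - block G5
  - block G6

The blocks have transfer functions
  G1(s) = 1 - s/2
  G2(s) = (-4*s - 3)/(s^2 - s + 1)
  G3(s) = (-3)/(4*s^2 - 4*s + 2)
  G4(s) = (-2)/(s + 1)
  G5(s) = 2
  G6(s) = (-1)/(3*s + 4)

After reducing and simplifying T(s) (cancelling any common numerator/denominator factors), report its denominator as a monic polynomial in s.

[1] apply the feedback formula to G1, G2, giving (-s^3 + 3*s^2 - 3*s + 2)/(6*s^2 - 7*s - 4)
[2] multiply G4, G5 (series), giving (-4)/(s + 1)
[3] reduce the feedback loop with forward G3 and return (G4*G5), giving (-3*s - 3)/(4*s^3 - 2*s - 10)
[4] multiply [G1/(1+G1*G2)], [G3/(1-G3*(G4*G5))], G6 (series), giving (-3*s^4 + 6*s^3 - 3*s + 6)/(72*s^6 + 12*s^5 - 196*s^4 - 250*s^3 + 50*s^2 + 432*s + 160)
The result of step 4 is T(s) in lowest terms. Its denominator has leading coefficient 72; dividing the denominator through by 72 makes it monic.

Hence the answer: s^6 + s^5/6 - 49*s^4/18 - 125*s^3/36 + 25*s^2/36 + 6*s + 20/9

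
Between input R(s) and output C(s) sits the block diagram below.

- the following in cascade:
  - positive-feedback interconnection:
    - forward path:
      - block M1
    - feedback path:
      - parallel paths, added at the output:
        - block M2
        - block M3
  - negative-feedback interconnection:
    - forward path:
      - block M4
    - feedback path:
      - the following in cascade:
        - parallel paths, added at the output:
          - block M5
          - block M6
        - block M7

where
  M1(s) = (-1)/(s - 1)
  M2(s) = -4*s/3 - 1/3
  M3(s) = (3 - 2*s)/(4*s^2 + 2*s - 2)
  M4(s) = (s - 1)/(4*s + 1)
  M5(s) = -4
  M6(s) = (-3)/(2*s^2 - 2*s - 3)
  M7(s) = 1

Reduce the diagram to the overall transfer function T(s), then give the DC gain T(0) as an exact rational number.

The answer is -3/34.

Reasoning:
[1] add M2, M3 (parallel); result (-16*s^3 - 12*s^2 + 11)/(12*s^2 + 6*s - 6)
[2] close the feedback loop around M1, (M2+M3); result (12*s^2 + 6*s - 6)/(4*s^3 + 18*s^2 + 12*s - 17)
[3] parallel reduction of M5, M6; result (-8*s^2 + 8*s + 9)/(2*s^2 - 2*s - 3)
[4] cascade (M5+M6), M7; result (-8*s^2 + 8*s + 9)/(2*s^2 - 2*s - 3)
[5] collapse the loop (M4 forward, ((M5+M6)*M7) return); result (2*s^3 - 4*s^2 - s + 3)/(10*s^2 - 13*s - 12)
[6] series reduction of [M1/(1-M1*(M2+M3))], [M4/(1+M4*((M5+M6)*M7))]; result (24*s^5 - 36*s^4 - 48*s^3 + 54*s^2 + 24*s - 18)/(40*s^5 + 128*s^4 - 162*s^3 - 542*s^2 + 77*s + 204)
Step 6 gives the overall T(s). Then T(0) = -18/204 = -3/34.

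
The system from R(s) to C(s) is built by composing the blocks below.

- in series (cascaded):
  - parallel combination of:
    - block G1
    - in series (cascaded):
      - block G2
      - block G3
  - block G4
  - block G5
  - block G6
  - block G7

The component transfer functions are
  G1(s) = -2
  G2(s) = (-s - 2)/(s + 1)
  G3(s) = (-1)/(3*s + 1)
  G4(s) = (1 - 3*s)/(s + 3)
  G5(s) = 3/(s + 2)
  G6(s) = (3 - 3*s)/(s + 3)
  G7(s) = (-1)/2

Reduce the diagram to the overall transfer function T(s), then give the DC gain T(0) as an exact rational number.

[1] series reduction of G2, G3; result (s + 2)/(3*s^2 + 4*s + 1)
[2] reduce the parallel group G1, (G2*G3); result (-6*s^2 - 7*s)/(3*s^2 + 4*s + 1)
[3] reduce the series chain (G1+(G2*G3)), G4, G5, G6, G7; result (162*s^4 - 27*s^3 - 198*s^2 + 63*s)/(6*s^5 + 56*s^4 + 192*s^3 + 292*s^2 + 186*s + 36)
Step 3 gives the overall T(s). Then T(0) = 0/36 = 0.

Answer: 0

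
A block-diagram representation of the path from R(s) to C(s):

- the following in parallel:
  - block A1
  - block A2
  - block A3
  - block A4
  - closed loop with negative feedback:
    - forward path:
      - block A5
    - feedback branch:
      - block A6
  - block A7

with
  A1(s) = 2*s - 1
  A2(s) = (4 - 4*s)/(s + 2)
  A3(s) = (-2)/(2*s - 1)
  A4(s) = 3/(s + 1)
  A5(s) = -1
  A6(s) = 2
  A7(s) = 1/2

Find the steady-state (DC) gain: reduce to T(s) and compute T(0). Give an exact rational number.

The answer is 15/2.

Reasoning:
(1) apply the feedback formula to A5, A6, giving 1
(2) add A1, A2, A3, A4, [A5/(1+A5*A6)], A7 (parallel), giving (8*s^4 + 6*s^3 + 25*s^2 + 15*s - 30)/(4*s^3 + 10*s^2 + 2*s - 4)
The step-2 result is T(s). Setting s = 0: T(0) = -30/(-4) = 15/2.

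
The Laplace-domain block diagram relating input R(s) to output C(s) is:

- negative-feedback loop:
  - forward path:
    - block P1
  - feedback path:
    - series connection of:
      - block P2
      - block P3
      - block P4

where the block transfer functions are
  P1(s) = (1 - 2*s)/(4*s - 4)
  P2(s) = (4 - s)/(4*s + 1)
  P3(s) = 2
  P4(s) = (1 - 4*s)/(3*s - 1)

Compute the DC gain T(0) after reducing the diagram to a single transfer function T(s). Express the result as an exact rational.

Answer: -1/12

Working:
1. combine P2, P3, P4 in series -> (8*s^2 - 34*s + 8)/(12*s^2 - s - 1)
2. feedback reduction of P1, (P2*P3*P4) -> (-24*s^3 + 14*s^2 + s - 1)/(32*s^3 + 24*s^2 - 50*s + 12)
Evaluating the step-2 result (the overall T(s)) at s = 0 gives T(0) = -1/12.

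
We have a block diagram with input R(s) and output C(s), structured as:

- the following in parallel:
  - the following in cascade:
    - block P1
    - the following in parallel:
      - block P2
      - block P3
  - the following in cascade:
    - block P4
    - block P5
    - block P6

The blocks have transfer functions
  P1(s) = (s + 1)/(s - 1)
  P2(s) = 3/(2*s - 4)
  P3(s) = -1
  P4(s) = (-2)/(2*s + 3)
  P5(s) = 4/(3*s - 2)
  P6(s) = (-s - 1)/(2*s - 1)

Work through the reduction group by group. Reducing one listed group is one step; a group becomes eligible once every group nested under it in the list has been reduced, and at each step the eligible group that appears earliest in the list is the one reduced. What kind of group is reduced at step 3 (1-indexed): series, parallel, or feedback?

Answer: series

Working:
(1) parallel reduction of P2, P3
(2) multiply P1, (P2+P3) (series)
(3) combine P4, P5, P6 in series
(4) combine (P1*(P2+P3)), (P4*P5*P6) in parallel
The group at step 3 is a series group.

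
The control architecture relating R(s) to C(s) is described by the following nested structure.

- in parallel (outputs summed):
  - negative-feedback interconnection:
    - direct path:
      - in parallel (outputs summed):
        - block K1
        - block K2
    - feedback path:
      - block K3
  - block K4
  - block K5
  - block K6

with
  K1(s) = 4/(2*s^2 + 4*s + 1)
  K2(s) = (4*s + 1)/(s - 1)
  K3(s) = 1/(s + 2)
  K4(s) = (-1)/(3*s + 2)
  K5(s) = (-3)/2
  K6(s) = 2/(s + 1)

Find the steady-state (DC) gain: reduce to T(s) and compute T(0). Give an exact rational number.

1. sum the parallel branches K1, K2: (8*s^3 + 18*s^2 + 12*s - 3)/(2*s^3 + 2*s^2 - 3*s - 1)
2. reduce the feedback loop with forward (K1+K2) and return K3: (8*s^4 + 34*s^3 + 48*s^2 + 21*s - 6)/(2*s^4 + 14*s^3 + 19*s^2 + 5*s - 5)
3. sum the parallel branches [(K1+K2)/(1+(K1+K2)*K3)], K4, K5, K6: (30*s^6 + 148*s^5 + 419*s^4 + 602*s^3 + 386*s^2 + 49*s - 24)/(12*s^6 + 104*s^5 + 262*s^4 + 276*s^3 + 96*s^2 - 30*s - 20)
That last expression is T(s); at s = 0 only the constant terms survive, so T(0) = -24/(-20) = 6/5.

Hence the answer: 6/5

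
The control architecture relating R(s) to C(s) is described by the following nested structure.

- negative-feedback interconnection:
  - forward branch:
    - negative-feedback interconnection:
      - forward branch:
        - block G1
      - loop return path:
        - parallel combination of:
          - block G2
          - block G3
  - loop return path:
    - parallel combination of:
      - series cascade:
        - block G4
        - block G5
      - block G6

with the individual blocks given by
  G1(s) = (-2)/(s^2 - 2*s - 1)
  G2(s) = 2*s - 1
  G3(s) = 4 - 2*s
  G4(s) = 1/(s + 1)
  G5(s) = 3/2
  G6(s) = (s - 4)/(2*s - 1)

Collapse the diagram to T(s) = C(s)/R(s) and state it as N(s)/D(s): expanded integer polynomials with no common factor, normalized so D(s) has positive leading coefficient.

Reducing step by step:

Step 1. sum the parallel branches G2, G3, giving 3
Step 2. apply the feedback formula to G1, (G2+G3), giving (-2)/(s^2 - 2*s - 7)
Step 3. multiply G4, G5 (series), giving 3/(2*s + 2)
Step 4. sum the parallel branches (G4*G5), G6, giving (2*s^2 - 11)/(4*s^2 + 2*s - 2)
Step 5. apply the feedback formula to [G1/(1+G1*(G2+G3))], ((G4*G5)+G6) - this is the overall T(s), already in the required normalized form

Answer: (-4*s^2 - 2*s + 2)/(2*s^4 - 3*s^3 - 19*s^2 - 5*s + 18)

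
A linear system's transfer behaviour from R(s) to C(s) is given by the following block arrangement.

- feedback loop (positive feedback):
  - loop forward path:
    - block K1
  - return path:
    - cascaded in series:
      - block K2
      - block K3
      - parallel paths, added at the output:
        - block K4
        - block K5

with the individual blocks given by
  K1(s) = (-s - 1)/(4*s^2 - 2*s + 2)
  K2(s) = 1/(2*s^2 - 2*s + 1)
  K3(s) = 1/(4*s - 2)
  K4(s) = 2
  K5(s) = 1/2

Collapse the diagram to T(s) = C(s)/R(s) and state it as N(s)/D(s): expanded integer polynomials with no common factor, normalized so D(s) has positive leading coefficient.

1. parallel reduction of K4, K5 -> 5/2
2. cascade K2, K3, (K4+K5) -> 5/(16*s^3 - 24*s^2 + 16*s - 4)
3. feedback reduction of K1, (K2*K3*(K4+K5)), which is the overall transfer function T(s) = C(s)/R(s) in lowest terms

Therefore the answer is (-16*s^4 + 8*s^3 + 8*s^2 - 12*s + 4)/(64*s^5 - 128*s^4 + 144*s^3 - 96*s^2 + 45*s - 3).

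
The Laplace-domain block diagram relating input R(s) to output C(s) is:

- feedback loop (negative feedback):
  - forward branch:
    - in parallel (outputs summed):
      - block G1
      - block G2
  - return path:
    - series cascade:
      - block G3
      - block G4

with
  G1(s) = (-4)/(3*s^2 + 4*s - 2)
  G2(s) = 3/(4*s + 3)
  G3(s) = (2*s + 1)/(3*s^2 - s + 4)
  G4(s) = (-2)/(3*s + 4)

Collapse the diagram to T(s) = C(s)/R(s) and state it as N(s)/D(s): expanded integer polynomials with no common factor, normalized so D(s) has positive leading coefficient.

Step 1. sum the parallel branches G1, G2 -> (9*s^2 - 4*s - 18)/(12*s^3 + 25*s^2 + 4*s - 6)
Step 2. combine G3, G4 in series -> (-4*s - 2)/(9*s^3 + 9*s^2 + 8*s + 16)
Step 3. close the feedback loop around (G1+G2), (G3*G4); the result is T(s) itself (integer coefficients, no common factor, positive leading denominator coefficient)

Final answer: (81*s^5 + 45*s^4 - 126*s^3 - 50*s^2 - 208*s - 288)/(108*s^6 + 333*s^5 + 357*s^4 + 338*s^3 + 376*s^2 + 96*s - 60)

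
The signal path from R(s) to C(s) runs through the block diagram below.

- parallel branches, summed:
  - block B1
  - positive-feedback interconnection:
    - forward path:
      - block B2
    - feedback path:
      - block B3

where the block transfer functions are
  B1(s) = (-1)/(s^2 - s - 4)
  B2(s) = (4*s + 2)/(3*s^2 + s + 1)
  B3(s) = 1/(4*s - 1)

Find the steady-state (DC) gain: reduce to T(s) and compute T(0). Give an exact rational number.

(1) apply the feedback formula to B2, B3: (16*s^2 + 4*s - 2)/(12*s^3 + s^2 - s - 3)
(2) add B1, [B2/(1-B2*B3)] (parallel): (16*s^4 - 24*s^3 - 71*s^2 - 13*s + 11)/(12*s^5 - 11*s^4 - 50*s^3 - 6*s^2 + 7*s + 12)
The step-2 result is T(s). Setting s = 0: T(0) = 11/12.

Hence the answer: 11/12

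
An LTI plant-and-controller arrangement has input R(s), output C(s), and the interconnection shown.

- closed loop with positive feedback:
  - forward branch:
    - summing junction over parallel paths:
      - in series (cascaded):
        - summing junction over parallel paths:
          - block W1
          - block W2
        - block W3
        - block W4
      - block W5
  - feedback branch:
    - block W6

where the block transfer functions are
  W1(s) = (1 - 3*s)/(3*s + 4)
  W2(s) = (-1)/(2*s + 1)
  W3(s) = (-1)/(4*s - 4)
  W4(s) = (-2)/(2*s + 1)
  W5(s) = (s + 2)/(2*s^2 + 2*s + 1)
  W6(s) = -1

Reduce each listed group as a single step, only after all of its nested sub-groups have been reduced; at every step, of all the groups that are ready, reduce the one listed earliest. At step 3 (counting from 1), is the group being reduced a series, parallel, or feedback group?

(1) reduce the parallel group W1, W2
(2) series reduction of (W1+W2), W3, W4
(3) add ((W1+W2)*W3*W4), W5 (parallel)
(4) feedback reduction of (((W1+W2)*W3*W4)+W5), W6
The group at step 3 is a parallel group.

Therefore the answer is parallel.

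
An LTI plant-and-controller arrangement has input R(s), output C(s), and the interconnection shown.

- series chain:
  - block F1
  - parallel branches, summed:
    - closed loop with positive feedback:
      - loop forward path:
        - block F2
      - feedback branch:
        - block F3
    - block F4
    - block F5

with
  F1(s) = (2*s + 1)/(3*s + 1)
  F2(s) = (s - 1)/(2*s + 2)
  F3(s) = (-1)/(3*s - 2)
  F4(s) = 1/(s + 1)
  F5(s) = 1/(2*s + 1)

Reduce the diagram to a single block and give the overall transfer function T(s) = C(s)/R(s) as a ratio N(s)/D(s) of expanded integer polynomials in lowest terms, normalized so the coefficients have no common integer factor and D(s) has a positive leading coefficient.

Answer: (6*s^4 + 17*s^3 + 13*s^2 - 8*s - 8)/(18*s^4 + 33*s^3 + 3*s^2 - 17*s - 5)

Working:
1. collapse the loop (F2 forward, F3 return) = (3*s^2 - 5*s + 2)/(6*s^2 + 3*s - 5)
2. parallel reduction of [F2/(1-F2*F3)], F4, F5 = (6*s^4 + 17*s^3 + 13*s^2 - 8*s - 8)/(12*s^4 + 24*s^3 + 5*s^2 - 12*s - 5)
3. multiply F1, ([F2/(1-F2*F3)]+F4+F5) (series), giving the overall T(s)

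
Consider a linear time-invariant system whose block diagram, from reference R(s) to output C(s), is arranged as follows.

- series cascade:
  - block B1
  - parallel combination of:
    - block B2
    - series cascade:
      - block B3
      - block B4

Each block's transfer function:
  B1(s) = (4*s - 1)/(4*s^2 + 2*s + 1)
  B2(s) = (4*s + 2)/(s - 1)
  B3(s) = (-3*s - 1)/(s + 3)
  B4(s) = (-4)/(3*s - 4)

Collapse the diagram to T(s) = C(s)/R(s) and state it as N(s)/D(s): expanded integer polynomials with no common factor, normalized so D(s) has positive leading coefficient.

First reduce the diagram to T(s).

Step 1. reduce the series chain B3, B4; result (12*s + 4)/(3*s^2 + 5*s - 12)
Step 2. combine B2, (B3*B4) in parallel; result (12*s^3 + 38*s^2 - 46*s - 28)/(3*s^3 + 2*s^2 - 17*s + 12)
Step 3. combine B1, (B2+(B3*B4)) in series, giving the overall T(s)

Answer: (48*s^4 + 140*s^3 - 222*s^2 - 66*s + 28)/(12*s^5 + 14*s^4 - 61*s^3 + 16*s^2 + 7*s + 12)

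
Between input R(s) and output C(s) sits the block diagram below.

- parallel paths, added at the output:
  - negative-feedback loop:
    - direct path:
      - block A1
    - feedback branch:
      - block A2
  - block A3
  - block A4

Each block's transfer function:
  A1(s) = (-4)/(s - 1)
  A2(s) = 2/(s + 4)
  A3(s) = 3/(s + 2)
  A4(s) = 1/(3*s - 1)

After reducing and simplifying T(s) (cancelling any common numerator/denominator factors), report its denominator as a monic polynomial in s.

Answer: s^4 + 14*s^3/3 - 23*s^2/3 - 22*s + 8

Working:
Step 1: reduce the feedback loop with forward A1 and return A2 gives (-4*s - 16)/(s^2 + 3*s - 12)
Step 2: combine [A1/(1+A1*A2)], A3, A4 in parallel gives (-2*s^3 - 39*s^2 - 195*s + 44)/(3*s^4 + 14*s^3 - 23*s^2 - 66*s + 24)
No further cancellation is possible in the step-2 result, so that is T(s). Its denominator becomes monic after dividing by the leading coefficient 3.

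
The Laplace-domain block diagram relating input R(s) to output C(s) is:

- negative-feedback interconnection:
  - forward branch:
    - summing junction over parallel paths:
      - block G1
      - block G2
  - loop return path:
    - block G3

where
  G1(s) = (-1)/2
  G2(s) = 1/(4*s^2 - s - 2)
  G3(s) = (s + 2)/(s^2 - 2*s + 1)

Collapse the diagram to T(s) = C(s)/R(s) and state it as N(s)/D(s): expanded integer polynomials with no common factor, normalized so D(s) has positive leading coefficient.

Step 1. combine G1, G2 in parallel: (-4*s^2 + s + 4)/(8*s^2 - 2*s - 4)
Step 2. feedback reduction of (G1+G2), G3, giving the overall T(s)

Hence the answer: (-4*s^4 + 9*s^3 - 2*s^2 - 7*s + 4)/(8*s^4 - 22*s^3 + s^2 + 12*s + 4)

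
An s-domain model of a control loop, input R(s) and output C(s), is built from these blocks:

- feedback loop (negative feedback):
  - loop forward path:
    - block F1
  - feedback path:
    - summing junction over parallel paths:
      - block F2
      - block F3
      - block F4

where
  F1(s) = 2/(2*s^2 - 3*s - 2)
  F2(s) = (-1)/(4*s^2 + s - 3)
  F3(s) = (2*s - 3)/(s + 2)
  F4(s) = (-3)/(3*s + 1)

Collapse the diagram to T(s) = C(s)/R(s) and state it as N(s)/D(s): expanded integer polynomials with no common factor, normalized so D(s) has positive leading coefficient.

The answer is (24*s^4 + 62*s^3 + 12*s^2 - 38*s - 12)/(24*s^6 + 26*s^5 - 57*s^4 - 186*s^3 - 101*s^2 + 84*s + 62).

Reasoning:
Step 1 - parallel reduction of F2, F3, F4 = (24*s^4 - 34*s^3 - 67*s^2 + 14*s + 25)/(12*s^4 + 31*s^3 + 6*s^2 - 19*s - 6)
Step 2 - close the feedback loop around F1, (F2+F3+F4), giving the overall T(s)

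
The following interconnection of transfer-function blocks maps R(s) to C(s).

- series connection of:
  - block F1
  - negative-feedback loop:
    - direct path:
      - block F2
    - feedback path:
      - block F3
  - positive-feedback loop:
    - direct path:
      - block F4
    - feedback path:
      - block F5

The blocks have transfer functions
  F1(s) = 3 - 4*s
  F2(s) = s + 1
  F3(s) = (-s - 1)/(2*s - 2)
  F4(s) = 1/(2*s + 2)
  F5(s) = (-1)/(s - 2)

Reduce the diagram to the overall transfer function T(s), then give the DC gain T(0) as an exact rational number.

The answer is 4/3.

Reasoning:
(1) close the feedback loop around F2, F3 -> (2 - 2*s^2)/(s^2 + 3)
(2) close the feedback loop around F4, F5 -> (s - 2)/(2*s^2 - 2*s - 3)
(3) multiply F1, [F2/(1+F2*F3)], [F4/(1-F4*F5)] (series) -> (8*s^4 - 22*s^3 + 4*s^2 + 22*s - 12)/(2*s^4 - 2*s^3 + 3*s^2 - 6*s - 9)
DC gain: substitute s = 0 into T(s) from step 3: T(0) = -12/(-9) = 4/3.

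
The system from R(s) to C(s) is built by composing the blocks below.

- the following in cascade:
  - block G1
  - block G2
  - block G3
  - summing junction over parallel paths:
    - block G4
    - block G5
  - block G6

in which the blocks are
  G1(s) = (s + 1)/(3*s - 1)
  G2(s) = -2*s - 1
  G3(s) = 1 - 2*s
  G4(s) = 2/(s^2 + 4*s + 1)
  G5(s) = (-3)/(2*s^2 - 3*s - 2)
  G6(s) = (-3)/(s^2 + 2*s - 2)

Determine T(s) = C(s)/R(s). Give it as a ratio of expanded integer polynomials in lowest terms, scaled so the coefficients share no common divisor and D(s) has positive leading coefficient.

Step 1 - reduce the parallel group G4, G5 gives (s^2 - 18*s - 7)/(2*s^4 + 5*s^3 - 12*s^2 - 11*s - 2)
Step 2 - reduce the series chain G1, G2, G3, (G4+G5), G6 - this is the overall T(s), already in the required normalized form

Answer: (-6*s^4 + 105*s^3 + 99*s^2 - 33*s - 21)/(3*s^6 + 11*s^5 - 19*s^4 - 55*s^3 + 50*s^2 + 2*s - 4)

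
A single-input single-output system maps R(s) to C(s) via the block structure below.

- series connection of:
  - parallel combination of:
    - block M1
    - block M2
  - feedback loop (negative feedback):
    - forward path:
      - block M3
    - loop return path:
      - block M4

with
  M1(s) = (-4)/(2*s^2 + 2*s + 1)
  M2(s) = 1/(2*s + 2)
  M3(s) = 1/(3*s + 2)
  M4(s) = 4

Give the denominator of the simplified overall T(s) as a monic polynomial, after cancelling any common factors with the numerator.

Step 1: parallel reduction of M1, M2 -> (2*s^2 - 6*s - 7)/(4*s^3 + 8*s^2 + 6*s + 2)
Step 2: close the feedback loop around M3, M4 -> 1/(3*s + 6)
Step 3: reduce the series chain (M1+M2), [M3/(1+M3*M4)] -> (2*s^2 - 6*s - 7)/(12*s^4 + 48*s^3 + 66*s^2 + 42*s + 12)
Step 3 gives the fully reduced T(s), with no common factor left to cancel. The denominator's leading coefficient is 12, so divide each of its coefficients by 12 to get the monic form.

Therefore the answer is s^4 + 4*s^3 + 11*s^2/2 + 7*s/2 + 1.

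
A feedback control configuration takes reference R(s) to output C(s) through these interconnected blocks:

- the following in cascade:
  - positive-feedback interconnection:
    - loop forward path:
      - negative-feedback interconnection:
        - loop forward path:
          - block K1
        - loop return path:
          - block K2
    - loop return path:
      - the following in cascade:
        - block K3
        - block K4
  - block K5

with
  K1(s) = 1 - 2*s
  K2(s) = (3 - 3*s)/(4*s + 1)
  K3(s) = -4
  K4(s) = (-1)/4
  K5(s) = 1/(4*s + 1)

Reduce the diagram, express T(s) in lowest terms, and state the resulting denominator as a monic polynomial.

Step 1 - collapse the loop (K1 forward, K2 return), giving (-8*s^2 + 2*s + 1)/(6*s^2 - 5*s + 4)
Step 2 - multiply K3, K4 (series), giving 1
Step 3 - feedback reduction of [K1/(1+K1*K2)], (K3*K4), giving (-8*s^2 + 2*s + 1)/(14*s^2 - 7*s + 3)
Step 4 - series reduction of [[K1/(1+K1*K2)]/(1-[K1/(1+K1*K2)]*(K3*K4))], K5, giving (1 - 2*s)/(14*s^2 - 7*s + 3)
That last expression is T(s), already simplified. Scaling its denominator by 1/14 (the reciprocal of the leading coefficient) yields the monic denominator.

Hence the answer: s^2 - s/2 + 3/14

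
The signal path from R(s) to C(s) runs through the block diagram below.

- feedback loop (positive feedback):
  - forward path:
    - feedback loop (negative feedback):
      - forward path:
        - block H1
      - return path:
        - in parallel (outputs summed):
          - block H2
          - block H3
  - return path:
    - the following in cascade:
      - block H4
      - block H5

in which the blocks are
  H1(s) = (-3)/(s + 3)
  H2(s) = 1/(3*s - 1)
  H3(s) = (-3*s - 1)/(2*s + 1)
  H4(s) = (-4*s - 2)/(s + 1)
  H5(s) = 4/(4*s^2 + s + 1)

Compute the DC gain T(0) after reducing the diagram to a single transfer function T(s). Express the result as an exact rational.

The answer is 1/5.

Reasoning:
Step 1. reduce the parallel group H2, H3: (-9*s^2 + 2*s + 2)/(6*s^2 + s - 1)
Step 2. reduce the feedback loop with forward H1 and return (H2+H3): (-18*s^2 - 3*s + 3)/(6*s^3 + 46*s^2 - 4*s - 9)
Step 3. reduce the series chain H4, H5: (-16*s - 8)/(4*s^3 + 5*s^2 + 2*s + 1)
Step 4. close the feedback loop around [H1/(1+H1*(H2+H3))], (H4*H5): (-72*s^5 - 102*s^4 - 39*s^3 - 9*s^2 + 3*s + 3)/(24*s^6 + 214*s^5 + 226*s^4 - 246*s^3 - 199*s^2 + 2*s + 15)
Evaluating the step-4 result (the overall T(s)) at s = 0 gives T(0) = 3/15 = 1/5.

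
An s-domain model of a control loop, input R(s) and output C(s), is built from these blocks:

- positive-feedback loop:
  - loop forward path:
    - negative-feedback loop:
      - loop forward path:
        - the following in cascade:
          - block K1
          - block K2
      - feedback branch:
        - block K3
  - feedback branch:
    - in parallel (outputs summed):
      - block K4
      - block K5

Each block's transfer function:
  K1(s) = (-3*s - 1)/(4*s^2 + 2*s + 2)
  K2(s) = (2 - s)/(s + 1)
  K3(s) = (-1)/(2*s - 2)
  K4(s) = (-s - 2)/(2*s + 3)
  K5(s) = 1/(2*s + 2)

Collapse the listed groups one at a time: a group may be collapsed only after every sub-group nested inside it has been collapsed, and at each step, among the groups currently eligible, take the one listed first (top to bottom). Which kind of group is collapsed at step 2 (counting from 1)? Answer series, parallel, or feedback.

1. combine K1, K2 in series
2. feedback reduction of (K1*K2), K3
3. combine K4, K5 in parallel
4. apply the feedback formula to [(K1*K2)/(1+(K1*K2)*K3)], (K4+K5)
At step 2 the group reduced is feedback.

Therefore the answer is feedback.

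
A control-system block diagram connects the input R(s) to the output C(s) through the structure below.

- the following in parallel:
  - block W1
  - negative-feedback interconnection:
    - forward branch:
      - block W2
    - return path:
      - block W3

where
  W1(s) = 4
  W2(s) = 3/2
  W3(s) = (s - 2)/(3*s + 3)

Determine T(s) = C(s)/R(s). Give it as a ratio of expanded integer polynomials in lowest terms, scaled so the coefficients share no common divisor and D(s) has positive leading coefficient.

[1] feedback reduction of W2, W3 gives (s + 1)/s
[2] add W1, [W2/(1+W2*W3)] (parallel) - this is the overall T(s), already in the required normalized form

Final answer: (5*s + 1)/s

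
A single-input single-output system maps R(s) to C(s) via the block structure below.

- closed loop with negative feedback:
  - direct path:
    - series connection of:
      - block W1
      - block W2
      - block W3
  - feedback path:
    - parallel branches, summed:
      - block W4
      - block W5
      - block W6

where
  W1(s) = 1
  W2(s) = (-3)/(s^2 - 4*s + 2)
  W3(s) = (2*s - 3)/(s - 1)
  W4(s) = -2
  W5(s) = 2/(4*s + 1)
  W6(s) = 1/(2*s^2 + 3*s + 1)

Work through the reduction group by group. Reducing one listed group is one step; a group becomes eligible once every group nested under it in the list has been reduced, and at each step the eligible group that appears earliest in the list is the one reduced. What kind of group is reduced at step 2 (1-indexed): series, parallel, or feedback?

(1) combine W1, W2, W3 in series
(2) sum the parallel branches W4, W5, W6
(3) apply the feedback formula to (W1*W2*W3), (W4+W5+W6)
So the answer for step 2 is parallel.

Hence the answer: parallel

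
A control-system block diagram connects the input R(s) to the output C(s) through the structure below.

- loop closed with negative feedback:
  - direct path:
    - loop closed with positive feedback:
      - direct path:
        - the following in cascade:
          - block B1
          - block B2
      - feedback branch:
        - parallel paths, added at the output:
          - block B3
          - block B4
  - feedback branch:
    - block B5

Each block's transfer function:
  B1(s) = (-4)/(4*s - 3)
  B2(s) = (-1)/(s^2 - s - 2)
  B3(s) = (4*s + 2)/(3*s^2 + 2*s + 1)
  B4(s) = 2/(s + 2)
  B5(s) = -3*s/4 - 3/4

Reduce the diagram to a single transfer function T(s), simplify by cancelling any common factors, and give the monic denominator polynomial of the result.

[1] series reduction of B1, B2 -> 4/(4*s^3 - 7*s^2 - 5*s + 6)
[2] reduce the parallel group B3, B4 -> (10*s^2 + 14*s + 6)/(3*s^3 + 8*s^2 + 5*s + 2)
[3] feedback reduction of (B1*B2), (B3+B4) -> (12*s^3 + 32*s^2 + 20*s + 8)/(12*s^6 + 11*s^5 - 51*s^4 - 49*s^3 - 31*s^2 - 36*s - 12)
[4] apply the feedback formula to [(B1*B2)/(1-(B1*B2)*(B3+B4))], B5 -> (12*s^3 + 32*s^2 + 20*s + 8)/(12*s^6 + 11*s^5 - 60*s^4 - 82*s^3 - 70*s^2 - 57*s - 18)
Step 4 gives the fully reduced T(s), with no common factor left to cancel. The denominator's leading coefficient is 12, so divide each of its coefficients by 12 to get the monic form.

Final answer: s^6 + 11*s^5/12 - 5*s^4 - 41*s^3/6 - 35*s^2/6 - 19*s/4 - 3/2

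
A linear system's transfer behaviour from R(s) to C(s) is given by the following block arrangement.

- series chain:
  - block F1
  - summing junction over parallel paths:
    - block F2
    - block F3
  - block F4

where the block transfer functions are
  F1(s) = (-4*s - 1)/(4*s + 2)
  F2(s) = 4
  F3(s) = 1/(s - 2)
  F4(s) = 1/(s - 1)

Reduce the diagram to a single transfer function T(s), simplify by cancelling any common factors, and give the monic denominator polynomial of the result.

[1] combine F2, F3 in parallel -> (4*s - 7)/(s - 2)
[2] combine F1, (F2+F3), F4 in series -> (-16*s^2 + 24*s + 7)/(4*s^3 - 10*s^2 + 2*s + 4)
T(s) is the step-2 result (common factors already cancelled). Leading coefficient of the denominator: 4. Divide through by 4 for the monic polynomial.

Final answer: s^3 - 5*s^2/2 + s/2 + 1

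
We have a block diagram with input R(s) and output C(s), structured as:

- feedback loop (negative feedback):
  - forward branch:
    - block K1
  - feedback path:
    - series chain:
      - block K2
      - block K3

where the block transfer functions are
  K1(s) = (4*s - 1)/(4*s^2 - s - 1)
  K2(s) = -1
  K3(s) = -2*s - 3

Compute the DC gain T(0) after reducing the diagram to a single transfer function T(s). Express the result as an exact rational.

Reducing step by step:

Step 1. cascade K2, K3 -> 2*s + 3
Step 2. collapse the loop (K1 forward, (K2*K3) return) -> (4*s - 1)/(12*s^2 + 9*s - 4)
Step 2 gives the overall T(s). Then T(0) = -1/(-4) = 1/4.

Answer: 1/4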